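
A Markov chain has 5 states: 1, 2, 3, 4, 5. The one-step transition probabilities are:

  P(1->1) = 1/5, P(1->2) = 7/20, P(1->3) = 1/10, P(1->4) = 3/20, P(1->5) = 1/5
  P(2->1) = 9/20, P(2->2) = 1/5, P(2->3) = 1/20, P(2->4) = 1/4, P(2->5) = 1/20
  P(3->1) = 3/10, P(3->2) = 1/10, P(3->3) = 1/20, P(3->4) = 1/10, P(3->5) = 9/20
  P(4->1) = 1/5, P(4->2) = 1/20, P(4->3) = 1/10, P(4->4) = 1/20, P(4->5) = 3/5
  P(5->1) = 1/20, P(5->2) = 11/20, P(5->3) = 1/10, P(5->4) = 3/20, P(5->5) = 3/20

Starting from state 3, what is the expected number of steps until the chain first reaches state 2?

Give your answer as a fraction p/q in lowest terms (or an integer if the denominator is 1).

Answer: 9565/2743

Derivation:
Let h_i = expected steps to first reach 2 from state i.
Boundary: h_2 = 0.
First-step equations for the other states:
  h_1 = 1 + 1/5*h_1 + 7/20*h_2 + 1/10*h_3 + 3/20*h_4 + 1/5*h_5
  h_3 = 1 + 3/10*h_1 + 1/10*h_2 + 1/20*h_3 + 1/10*h_4 + 9/20*h_5
  h_4 = 1 + 1/5*h_1 + 1/20*h_2 + 1/10*h_3 + 1/20*h_4 + 3/5*h_5
  h_5 = 1 + 1/20*h_1 + 11/20*h_2 + 1/10*h_3 + 3/20*h_4 + 3/20*h_5

Substituting h_2 = 0 and rearranging gives the linear system (I - Q) h = 1:
  [4/5, -1/10, -3/20, -1/5] . (h_1, h_3, h_4, h_5) = 1
  [-3/10, 19/20, -1/10, -9/20] . (h_1, h_3, h_4, h_5) = 1
  [-1/5, -1/10, 19/20, -3/5] . (h_1, h_3, h_4, h_5) = 1
  [-1/20, -1/10, -3/20, 17/20] . (h_1, h_3, h_4, h_5) = 1

Solving yields:
  h_1 = 8085/2743
  h_3 = 9565/2743
  h_4 = 9730/2743
  h_5 = 6545/2743

Starting state is 3, so the expected hitting time is h_3 = 9565/2743.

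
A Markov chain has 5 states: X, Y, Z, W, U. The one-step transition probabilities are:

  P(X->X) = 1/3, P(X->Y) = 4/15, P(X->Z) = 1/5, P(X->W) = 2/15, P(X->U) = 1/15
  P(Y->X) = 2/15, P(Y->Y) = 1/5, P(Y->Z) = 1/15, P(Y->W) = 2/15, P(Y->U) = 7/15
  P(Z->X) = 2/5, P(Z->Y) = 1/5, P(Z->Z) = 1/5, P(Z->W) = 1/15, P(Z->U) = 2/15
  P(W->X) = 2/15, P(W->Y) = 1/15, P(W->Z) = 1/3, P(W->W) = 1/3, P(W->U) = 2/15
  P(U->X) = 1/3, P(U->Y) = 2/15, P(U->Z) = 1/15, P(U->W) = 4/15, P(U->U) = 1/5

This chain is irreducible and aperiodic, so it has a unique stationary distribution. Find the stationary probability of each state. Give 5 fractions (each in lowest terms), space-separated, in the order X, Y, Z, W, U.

The stationary distribution satisfies pi = pi * P, i.e.:
  pi_X = 1/3*pi_X + 2/15*pi_Y + 2/5*pi_Z + 2/15*pi_W + 1/3*pi_U
  pi_Y = 4/15*pi_X + 1/5*pi_Y + 1/5*pi_Z + 1/15*pi_W + 2/15*pi_U
  pi_Z = 1/5*pi_X + 1/15*pi_Y + 1/5*pi_Z + 1/3*pi_W + 1/15*pi_U
  pi_W = 2/15*pi_X + 2/15*pi_Y + 1/15*pi_Z + 1/3*pi_W + 4/15*pi_U
  pi_U = 1/15*pi_X + 7/15*pi_Y + 2/15*pi_Z + 2/15*pi_W + 1/5*pi_U
with normalization: pi_X + pi_Y + pi_Z + pi_W + pi_U = 1.

Using the first 4 balance equations plus normalization, the linear system A*pi = b is:
  [-2/3, 2/15, 2/5, 2/15, 1/3] . pi = 0
  [4/15, -4/5, 1/5, 1/15, 2/15] . pi = 0
  [1/5, 1/15, -4/5, 1/3, 1/15] . pi = 0
  [2/15, 2/15, 1/15, -2/3, 4/15] . pi = 0
  [1, 1, 1, 1, 1] . pi = 1

Solving yields:
  pi_X = 10889/40018
  pi_Y = 659/3638
  pi_Z = 3506/20009
  pi_W = 3670/20009
  pi_U = 3764/20009

Verification (pi * P):
  10889/40018*1/3 + 659/3638*2/15 + 3506/20009*2/5 + 3670/20009*2/15 + 3764/20009*1/3 = 10889/40018 = pi_X  (ok)
  10889/40018*4/15 + 659/3638*1/5 + 3506/20009*1/5 + 3670/20009*1/15 + 3764/20009*2/15 = 659/3638 = pi_Y  (ok)
  10889/40018*1/5 + 659/3638*1/15 + 3506/20009*1/5 + 3670/20009*1/3 + 3764/20009*1/15 = 3506/20009 = pi_Z  (ok)
  10889/40018*2/15 + 659/3638*2/15 + 3506/20009*1/15 + 3670/20009*1/3 + 3764/20009*4/15 = 3670/20009 = pi_W  (ok)
  10889/40018*1/15 + 659/3638*7/15 + 3506/20009*2/15 + 3670/20009*2/15 + 3764/20009*1/5 = 3764/20009 = pi_U  (ok)

Answer: 10889/40018 659/3638 3506/20009 3670/20009 3764/20009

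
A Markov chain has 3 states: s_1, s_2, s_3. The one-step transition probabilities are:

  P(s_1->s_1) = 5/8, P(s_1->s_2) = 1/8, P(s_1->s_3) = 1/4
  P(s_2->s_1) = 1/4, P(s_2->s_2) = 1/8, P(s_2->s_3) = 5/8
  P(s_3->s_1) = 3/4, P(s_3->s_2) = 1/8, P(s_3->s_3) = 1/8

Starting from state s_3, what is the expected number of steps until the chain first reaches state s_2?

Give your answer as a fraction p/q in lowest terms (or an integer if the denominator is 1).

Let h_i = expected steps to first reach s_2 from state i.
Boundary: h_s_2 = 0.
First-step equations for the other states:
  h_s_1 = 1 + 5/8*h_s_1 + 1/8*h_s_2 + 1/4*h_s_3
  h_s_3 = 1 + 3/4*h_s_1 + 1/8*h_s_2 + 1/8*h_s_3

Substituting h_s_2 = 0 and rearranging gives the linear system (I - Q) h = 1:
  [3/8, -1/4] . (h_s_1, h_s_3) = 1
  [-3/4, 7/8] . (h_s_1, h_s_3) = 1

Solving yields:
  h_s_1 = 8
  h_s_3 = 8

Starting state is s_3, so the expected hitting time is h_s_3 = 8.

Answer: 8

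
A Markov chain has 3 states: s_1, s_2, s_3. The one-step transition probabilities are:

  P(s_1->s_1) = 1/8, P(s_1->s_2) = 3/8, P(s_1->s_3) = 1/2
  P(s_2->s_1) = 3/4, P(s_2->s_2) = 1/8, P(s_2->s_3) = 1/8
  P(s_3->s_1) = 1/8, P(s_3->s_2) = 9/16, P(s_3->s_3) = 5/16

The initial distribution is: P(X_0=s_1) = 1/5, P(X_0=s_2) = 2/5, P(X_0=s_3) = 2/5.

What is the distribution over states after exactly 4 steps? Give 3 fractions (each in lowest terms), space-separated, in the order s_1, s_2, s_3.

Answer: 5629/16384 56743/163840 50807/163840

Derivation:
Propagating the distribution step by step (d_{t+1} = d_t * P):
d_0 = (s_1=1/5, s_2=2/5, s_3=2/5)
  d_1[s_1] = 1/5*1/8 + 2/5*3/4 + 2/5*1/8 = 3/8
  d_1[s_2] = 1/5*3/8 + 2/5*1/8 + 2/5*9/16 = 7/20
  d_1[s_3] = 1/5*1/2 + 2/5*1/8 + 2/5*5/16 = 11/40
d_1 = (s_1=3/8, s_2=7/20, s_3=11/40)
  d_2[s_1] = 3/8*1/8 + 7/20*3/4 + 11/40*1/8 = 11/32
  d_2[s_2] = 3/8*3/8 + 7/20*1/8 + 11/40*9/16 = 217/640
  d_2[s_3] = 3/8*1/2 + 7/20*1/8 + 11/40*5/16 = 203/640
d_2 = (s_1=11/32, s_2=217/640, s_3=203/640)
  d_3[s_1] = 11/32*1/8 + 217/640*3/4 + 203/640*1/8 = 345/1024
  d_3[s_2] = 11/32*3/8 + 217/640*1/8 + 203/640*9/16 = 3581/10240
  d_3[s_3] = 11/32*1/2 + 217/640*1/8 + 203/640*5/16 = 3209/10240
d_3 = (s_1=345/1024, s_2=3581/10240, s_3=3209/10240)
  d_4[s_1] = 345/1024*1/8 + 3581/10240*3/4 + 3209/10240*1/8 = 5629/16384
  d_4[s_2] = 345/1024*3/8 + 3581/10240*1/8 + 3209/10240*9/16 = 56743/163840
  d_4[s_3] = 345/1024*1/2 + 3581/10240*1/8 + 3209/10240*5/16 = 50807/163840
d_4 = (s_1=5629/16384, s_2=56743/163840, s_3=50807/163840)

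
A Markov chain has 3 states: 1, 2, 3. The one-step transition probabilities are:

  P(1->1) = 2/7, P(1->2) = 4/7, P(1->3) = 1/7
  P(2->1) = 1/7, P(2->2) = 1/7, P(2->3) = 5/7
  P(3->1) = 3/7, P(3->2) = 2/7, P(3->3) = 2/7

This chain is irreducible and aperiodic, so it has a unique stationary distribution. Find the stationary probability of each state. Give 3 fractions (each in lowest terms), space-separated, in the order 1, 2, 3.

Answer: 5/17 11/34 13/34

Derivation:
The stationary distribution satisfies pi = pi * P, i.e.:
  pi_1 = 2/7*pi_1 + 1/7*pi_2 + 3/7*pi_3
  pi_2 = 4/7*pi_1 + 1/7*pi_2 + 2/7*pi_3
  pi_3 = 1/7*pi_1 + 5/7*pi_2 + 2/7*pi_3
with normalization: pi_1 + pi_2 + pi_3 = 1.

Using the first 2 balance equations plus normalization, the linear system A*pi = b is:
  [-5/7, 1/7, 3/7] . pi = 0
  [4/7, -6/7, 2/7] . pi = 0
  [1, 1, 1] . pi = 1

Solving yields:
  pi_1 = 5/17
  pi_2 = 11/34
  pi_3 = 13/34

Verification (pi * P):
  5/17*2/7 + 11/34*1/7 + 13/34*3/7 = 5/17 = pi_1  (ok)
  5/17*4/7 + 11/34*1/7 + 13/34*2/7 = 11/34 = pi_2  (ok)
  5/17*1/7 + 11/34*5/7 + 13/34*2/7 = 13/34 = pi_3  (ok)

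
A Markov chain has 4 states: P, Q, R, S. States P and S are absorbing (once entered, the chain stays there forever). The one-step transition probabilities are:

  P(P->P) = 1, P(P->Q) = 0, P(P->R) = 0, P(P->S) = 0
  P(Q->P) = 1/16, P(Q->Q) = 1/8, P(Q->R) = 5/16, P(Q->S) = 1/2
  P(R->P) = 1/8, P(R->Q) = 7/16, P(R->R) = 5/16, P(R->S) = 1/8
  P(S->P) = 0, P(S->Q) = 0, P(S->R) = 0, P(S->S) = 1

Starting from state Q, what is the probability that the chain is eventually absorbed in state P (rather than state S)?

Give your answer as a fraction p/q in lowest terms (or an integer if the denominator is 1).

Answer: 3/17

Derivation:
Let a_i = P(absorbed in P | start in state i).
Boundary conditions: a_P = 1, a_S = 0.
For each transient state i, a_i = sum_j P(i->j) * a_j:
  a_Q = 1/16*a_P + 1/8*a_Q + 5/16*a_R + 1/2*a_S
  a_R = 1/8*a_P + 7/16*a_Q + 5/16*a_R + 1/8*a_S

Substituting a_P = 1 and a_S = 0, rearrange to (I - Q) a = r where r[i] = P(i -> P):
  [7/8, -5/16] . (a_Q, a_R) = 1/16
  [-7/16, 11/16] . (a_Q, a_R) = 1/8

Solving yields:
  a_Q = 3/17
  a_R = 5/17

Starting state is Q, so the absorption probability is a_Q = 3/17.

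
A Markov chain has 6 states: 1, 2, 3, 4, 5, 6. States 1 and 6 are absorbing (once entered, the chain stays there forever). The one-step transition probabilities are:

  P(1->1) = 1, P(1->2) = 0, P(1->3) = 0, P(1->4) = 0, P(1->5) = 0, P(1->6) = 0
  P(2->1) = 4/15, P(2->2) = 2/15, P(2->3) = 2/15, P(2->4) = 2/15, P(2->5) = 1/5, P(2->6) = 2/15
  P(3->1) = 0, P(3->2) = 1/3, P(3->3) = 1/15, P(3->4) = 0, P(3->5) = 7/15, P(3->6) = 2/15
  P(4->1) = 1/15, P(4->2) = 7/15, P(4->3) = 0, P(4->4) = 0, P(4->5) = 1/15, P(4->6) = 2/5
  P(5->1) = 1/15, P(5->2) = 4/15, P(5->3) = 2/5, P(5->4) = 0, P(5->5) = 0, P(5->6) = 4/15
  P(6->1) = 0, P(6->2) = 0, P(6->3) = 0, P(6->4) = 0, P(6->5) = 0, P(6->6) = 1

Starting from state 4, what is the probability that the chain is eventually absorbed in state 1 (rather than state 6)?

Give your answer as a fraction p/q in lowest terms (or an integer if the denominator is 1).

Let a_i = P(absorbed in 1 | start in state i).
Boundary conditions: a_1 = 1, a_6 = 0.
For each transient state i, a_i = sum_j P(i->j) * a_j:
  a_2 = 4/15*a_1 + 2/15*a_2 + 2/15*a_3 + 2/15*a_4 + 1/5*a_5 + 2/15*a_6
  a_3 = 0*a_1 + 1/3*a_2 + 1/15*a_3 + 0*a_4 + 7/15*a_5 + 2/15*a_6
  a_4 = 1/15*a_1 + 7/15*a_2 + 0*a_3 + 0*a_4 + 1/15*a_5 + 2/5*a_6
  a_5 = 1/15*a_1 + 4/15*a_2 + 2/5*a_3 + 0*a_4 + 0*a_5 + 4/15*a_6

Substituting a_1 = 1 and a_6 = 0, rearrange to (I - Q) a = r where r[i] = P(i -> 1):
  [13/15, -2/15, -2/15, -1/5] . (a_2, a_3, a_4, a_5) = 4/15
  [-1/3, 14/15, 0, -7/15] . (a_2, a_3, a_4, a_5) = 0
  [-7/15, 0, 1, -1/15] . (a_2, a_3, a_4, a_5) = 1/15
  [-4/15, -2/5, 0, 1] . (a_2, a_3, a_4, a_5) = 1/15

Solving yields:
  a_2 = 2821/5819
  a_3 = 1972/5819
  a_4 = 1833/5819
  a_5 = 1929/5819

Starting state is 4, so the absorption probability is a_4 = 1833/5819.

Answer: 1833/5819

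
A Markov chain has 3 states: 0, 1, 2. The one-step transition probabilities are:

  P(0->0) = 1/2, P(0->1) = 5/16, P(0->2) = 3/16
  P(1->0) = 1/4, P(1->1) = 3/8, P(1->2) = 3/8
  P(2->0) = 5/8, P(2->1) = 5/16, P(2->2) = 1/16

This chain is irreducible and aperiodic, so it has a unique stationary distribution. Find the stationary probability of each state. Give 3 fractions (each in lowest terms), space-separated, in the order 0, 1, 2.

The stationary distribution satisfies pi = pi * P, i.e.:
  pi_0 = 1/2*pi_0 + 1/4*pi_1 + 5/8*pi_2
  pi_1 = 5/16*pi_0 + 3/8*pi_1 + 5/16*pi_2
  pi_2 = 3/16*pi_0 + 3/8*pi_1 + 1/16*pi_2
with normalization: pi_0 + pi_1 + pi_2 = 1.

Using the first 2 balance equations plus normalization, the linear system A*pi = b is:
  [-1/2, 1/4, 5/8] . pi = 0
  [5/16, -5/8, 5/16] . pi = 0
  [1, 1, 1] . pi = 1

Solving yields:
  pi_0 = 4/9
  pi_1 = 1/3
  pi_2 = 2/9

Verification (pi * P):
  4/9*1/2 + 1/3*1/4 + 2/9*5/8 = 4/9 = pi_0  (ok)
  4/9*5/16 + 1/3*3/8 + 2/9*5/16 = 1/3 = pi_1  (ok)
  4/9*3/16 + 1/3*3/8 + 2/9*1/16 = 2/9 = pi_2  (ok)

Answer: 4/9 1/3 2/9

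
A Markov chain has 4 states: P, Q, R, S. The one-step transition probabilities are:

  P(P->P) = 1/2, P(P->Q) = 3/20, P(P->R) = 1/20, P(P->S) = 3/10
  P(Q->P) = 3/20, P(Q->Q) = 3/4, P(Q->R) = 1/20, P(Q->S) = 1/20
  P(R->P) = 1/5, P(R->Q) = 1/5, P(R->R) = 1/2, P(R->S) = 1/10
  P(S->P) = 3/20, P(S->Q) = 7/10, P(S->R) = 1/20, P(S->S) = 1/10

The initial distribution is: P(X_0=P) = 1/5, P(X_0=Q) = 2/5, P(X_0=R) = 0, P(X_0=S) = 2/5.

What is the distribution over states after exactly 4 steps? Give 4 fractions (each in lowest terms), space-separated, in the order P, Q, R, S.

Propagating the distribution step by step (d_{t+1} = d_t * P):
d_0 = (P=1/5, Q=2/5, R=0, S=2/5)
  d_1[P] = 1/5*1/2 + 2/5*3/20 + 0*1/5 + 2/5*3/20 = 11/50
  d_1[Q] = 1/5*3/20 + 2/5*3/4 + 0*1/5 + 2/5*7/10 = 61/100
  d_1[R] = 1/5*1/20 + 2/5*1/20 + 0*1/2 + 2/5*1/20 = 1/20
  d_1[S] = 1/5*3/10 + 2/5*1/20 + 0*1/10 + 2/5*1/10 = 3/25
d_1 = (P=11/50, Q=61/100, R=1/20, S=3/25)
  d_2[P] = 11/50*1/2 + 61/100*3/20 + 1/20*1/5 + 3/25*3/20 = 459/2000
  d_2[Q] = 11/50*3/20 + 61/100*3/4 + 1/20*1/5 + 3/25*7/10 = 1169/2000
  d_2[R] = 11/50*1/20 + 61/100*1/20 + 1/20*1/2 + 3/25*1/20 = 29/400
  d_2[S] = 11/50*3/10 + 61/100*1/20 + 1/20*1/10 + 3/25*1/10 = 227/2000
d_2 = (P=459/2000, Q=1169/2000, R=29/400, S=227/2000)
  d_3[P] = 459/2000*1/2 + 1169/2000*3/20 + 29/400*1/5 + 227/2000*3/20 = 4679/20000
  d_3[Q] = 459/2000*3/20 + 1169/2000*3/4 + 29/400*1/5 + 227/2000*7/10 = 2267/4000
  d_3[R] = 459/2000*1/20 + 1169/2000*1/20 + 29/400*1/2 + 227/2000*1/20 = 661/8000
  d_3[S] = 459/2000*3/10 + 1169/2000*1/20 + 29/400*1/10 + 227/2000*1/10 = 4667/40000
d_3 = (P=4679/20000, Q=2267/4000, R=661/8000, S=4667/40000)
  d_4[P] = 4679/20000*1/2 + 2267/4000*3/20 + 661/8000*1/5 + 4667/40000*3/20 = 188811/800000
  d_4[Q] = 4679/20000*3/20 + 2267/4000*3/4 + 661/8000*1/5 + 4667/40000*7/10 = 223341/400000
  d_4[R] = 4679/20000*1/20 + 2267/4000*1/20 + 661/8000*1/2 + 4667/40000*1/20 = 13949/160000
  d_4[S] = 4679/20000*3/10 + 2267/4000*1/20 + 661/8000*1/10 + 4667/40000*1/10 = 47381/400000
d_4 = (P=188811/800000, Q=223341/400000, R=13949/160000, S=47381/400000)

Answer: 188811/800000 223341/400000 13949/160000 47381/400000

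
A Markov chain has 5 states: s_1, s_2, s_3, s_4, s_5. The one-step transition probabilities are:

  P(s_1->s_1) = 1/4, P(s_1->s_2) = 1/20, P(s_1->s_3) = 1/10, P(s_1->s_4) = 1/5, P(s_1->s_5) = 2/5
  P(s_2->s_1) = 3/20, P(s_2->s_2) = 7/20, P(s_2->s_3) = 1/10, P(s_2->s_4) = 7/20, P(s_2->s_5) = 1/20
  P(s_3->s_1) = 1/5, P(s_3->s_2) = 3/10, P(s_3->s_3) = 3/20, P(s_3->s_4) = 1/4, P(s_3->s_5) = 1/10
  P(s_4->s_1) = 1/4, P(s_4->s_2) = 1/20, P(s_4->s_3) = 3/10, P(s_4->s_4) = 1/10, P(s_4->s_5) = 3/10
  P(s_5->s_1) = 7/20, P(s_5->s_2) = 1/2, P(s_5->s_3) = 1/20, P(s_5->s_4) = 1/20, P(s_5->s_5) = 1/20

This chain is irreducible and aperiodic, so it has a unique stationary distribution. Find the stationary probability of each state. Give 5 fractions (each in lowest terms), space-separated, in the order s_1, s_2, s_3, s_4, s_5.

The stationary distribution satisfies pi = pi * P, i.e.:
  pi_s_1 = 1/4*pi_s_1 + 3/20*pi_s_2 + 1/5*pi_s_3 + 1/4*pi_s_4 + 7/20*pi_s_5
  pi_s_2 = 1/20*pi_s_1 + 7/20*pi_s_2 + 3/10*pi_s_3 + 1/20*pi_s_4 + 1/2*pi_s_5
  pi_s_3 = 1/10*pi_s_1 + 1/10*pi_s_2 + 3/20*pi_s_3 + 3/10*pi_s_4 + 1/20*pi_s_5
  pi_s_4 = 1/5*pi_s_1 + 7/20*pi_s_2 + 1/4*pi_s_3 + 1/10*pi_s_4 + 1/20*pi_s_5
  pi_s_5 = 2/5*pi_s_1 + 1/20*pi_s_2 + 1/10*pi_s_3 + 3/10*pi_s_4 + 1/20*pi_s_5
with normalization: pi_s_1 + pi_s_2 + pi_s_3 + pi_s_4 + pi_s_5 = 1.

Using the first 4 balance equations plus normalization, the linear system A*pi = b is:
  [-3/4, 3/20, 1/5, 1/4, 7/20] . pi = 0
  [1/20, -13/20, 3/10, 1/20, 1/2] . pi = 0
  [1/10, 1/10, -17/20, 3/10, 1/20] . pi = 0
  [1/5, 7/20, 1/4, -9/10, 1/20] . pi = 0
  [1, 1, 1, 1, 1] . pi = 1

Solving yields:
  pi_s_1 = 14031/58976
  pi_s_2 = 21371/88464
  pi_s_3 = 3017/22116
  pi_s_4 = 34537/176928
  pi_s_5 = 2785/14744

Verification (pi * P):
  14031/58976*1/4 + 21371/88464*3/20 + 3017/22116*1/5 + 34537/176928*1/4 + 2785/14744*7/20 = 14031/58976 = pi_s_1  (ok)
  14031/58976*1/20 + 21371/88464*7/20 + 3017/22116*3/10 + 34537/176928*1/20 + 2785/14744*1/2 = 21371/88464 = pi_s_2  (ok)
  14031/58976*1/10 + 21371/88464*1/10 + 3017/22116*3/20 + 34537/176928*3/10 + 2785/14744*1/20 = 3017/22116 = pi_s_3  (ok)
  14031/58976*1/5 + 21371/88464*7/20 + 3017/22116*1/4 + 34537/176928*1/10 + 2785/14744*1/20 = 34537/176928 = pi_s_4  (ok)
  14031/58976*2/5 + 21371/88464*1/20 + 3017/22116*1/10 + 34537/176928*3/10 + 2785/14744*1/20 = 2785/14744 = pi_s_5  (ok)

Answer: 14031/58976 21371/88464 3017/22116 34537/176928 2785/14744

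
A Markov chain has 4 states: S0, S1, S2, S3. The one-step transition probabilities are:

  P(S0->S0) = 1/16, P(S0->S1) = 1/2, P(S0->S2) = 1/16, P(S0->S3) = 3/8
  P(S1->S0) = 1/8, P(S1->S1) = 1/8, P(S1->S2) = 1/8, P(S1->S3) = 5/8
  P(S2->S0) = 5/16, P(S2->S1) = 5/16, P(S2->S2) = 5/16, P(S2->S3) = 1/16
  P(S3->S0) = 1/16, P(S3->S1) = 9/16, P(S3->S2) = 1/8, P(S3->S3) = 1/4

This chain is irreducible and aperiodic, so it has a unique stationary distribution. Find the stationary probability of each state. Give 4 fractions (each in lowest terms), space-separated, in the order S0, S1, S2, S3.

The stationary distribution satisfies pi = pi * P, i.e.:
  pi_S0 = 1/16*pi_S0 + 1/8*pi_S1 + 5/16*pi_S2 + 1/16*pi_S3
  pi_S1 = 1/2*pi_S0 + 1/8*pi_S1 + 5/16*pi_S2 + 9/16*pi_S3
  pi_S2 = 1/16*pi_S0 + 1/8*pi_S1 + 5/16*pi_S2 + 1/8*pi_S3
  pi_S3 = 3/8*pi_S0 + 5/8*pi_S1 + 1/16*pi_S2 + 1/4*pi_S3
with normalization: pi_S0 + pi_S1 + pi_S2 + pi_S3 = 1.

Using the first 3 balance equations plus normalization, the linear system A*pi = b is:
  [-15/16, 1/8, 5/16, 1/16] . pi = 0
  [1/2, -7/8, 5/16, 9/16] . pi = 0
  [1/16, 1/8, -11/16, 1/8] . pi = 0
  [1, 1, 1, 1] . pi = 1

Solving yields:
  pi_S0 = 592/4885
  pi_S1 = 1763/4885
  pi_S2 = 706/4885
  pi_S3 = 1824/4885

Verification (pi * P):
  592/4885*1/16 + 1763/4885*1/8 + 706/4885*5/16 + 1824/4885*1/16 = 592/4885 = pi_S0  (ok)
  592/4885*1/2 + 1763/4885*1/8 + 706/4885*5/16 + 1824/4885*9/16 = 1763/4885 = pi_S1  (ok)
  592/4885*1/16 + 1763/4885*1/8 + 706/4885*5/16 + 1824/4885*1/8 = 706/4885 = pi_S2  (ok)
  592/4885*3/8 + 1763/4885*5/8 + 706/4885*1/16 + 1824/4885*1/4 = 1824/4885 = pi_S3  (ok)

Answer: 592/4885 1763/4885 706/4885 1824/4885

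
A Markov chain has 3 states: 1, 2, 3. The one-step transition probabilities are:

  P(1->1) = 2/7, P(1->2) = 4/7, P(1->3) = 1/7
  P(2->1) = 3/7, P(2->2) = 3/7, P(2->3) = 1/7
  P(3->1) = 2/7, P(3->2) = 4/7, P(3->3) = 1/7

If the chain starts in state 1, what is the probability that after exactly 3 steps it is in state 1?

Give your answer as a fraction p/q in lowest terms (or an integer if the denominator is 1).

Computing P^3 by repeated multiplication:
P^1 =
  1: [2/7, 4/7, 1/7]
  2: [3/7, 3/7, 1/7]
  3: [2/7, 4/7, 1/7]
P^2 =
  1: [18/49, 24/49, 1/7]
  2: [17/49, 25/49, 1/7]
  3: [18/49, 24/49, 1/7]
P^3 =
  1: [122/343, 172/343, 1/7]
  2: [123/343, 171/343, 1/7]
  3: [122/343, 172/343, 1/7]

(P^3)[1 -> 1] = 122/343

Answer: 122/343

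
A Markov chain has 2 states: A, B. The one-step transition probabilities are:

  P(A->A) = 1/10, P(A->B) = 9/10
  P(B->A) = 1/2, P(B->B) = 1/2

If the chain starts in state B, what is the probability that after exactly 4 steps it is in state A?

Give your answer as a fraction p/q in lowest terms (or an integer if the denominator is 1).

Answer: 87/250

Derivation:
Computing P^4 by repeated multiplication:
P^1 =
  A: [1/10, 9/10]
  B: [1/2, 1/2]
P^2 =
  A: [23/50, 27/50]
  B: [3/10, 7/10]
P^3 =
  A: [79/250, 171/250]
  B: [19/50, 31/50]
P^4 =
  A: [467/1250, 783/1250]
  B: [87/250, 163/250]

(P^4)[B -> A] = 87/250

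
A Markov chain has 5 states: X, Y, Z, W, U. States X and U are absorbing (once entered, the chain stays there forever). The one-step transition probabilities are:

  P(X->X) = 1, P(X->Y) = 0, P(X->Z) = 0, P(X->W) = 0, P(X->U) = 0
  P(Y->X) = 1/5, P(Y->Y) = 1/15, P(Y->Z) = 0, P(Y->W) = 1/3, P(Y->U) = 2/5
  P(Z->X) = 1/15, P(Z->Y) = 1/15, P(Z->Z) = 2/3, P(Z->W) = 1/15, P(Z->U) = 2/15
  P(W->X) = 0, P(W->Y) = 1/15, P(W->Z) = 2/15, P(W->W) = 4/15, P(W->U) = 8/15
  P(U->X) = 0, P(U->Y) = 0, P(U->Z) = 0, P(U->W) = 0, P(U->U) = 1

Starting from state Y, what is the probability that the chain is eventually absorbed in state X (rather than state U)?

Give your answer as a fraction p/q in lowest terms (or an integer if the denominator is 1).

Answer: 169/707

Derivation:
Let a_i = P(absorbed in X | start in state i).
Boundary conditions: a_X = 1, a_U = 0.
For each transient state i, a_i = sum_j P(i->j) * a_j:
  a_Y = 1/5*a_X + 1/15*a_Y + 0*a_Z + 1/3*a_W + 2/5*a_U
  a_Z = 1/15*a_X + 1/15*a_Y + 2/3*a_Z + 1/15*a_W + 2/15*a_U
  a_W = 0*a_X + 1/15*a_Y + 2/15*a_Z + 4/15*a_W + 8/15*a_U

Substituting a_X = 1 and a_U = 0, rearrange to (I - Q) a = r where r[i] = P(i -> X):
  [14/15, 0, -1/3] . (a_Y, a_Z, a_W) = 1/5
  [-1/15, 1/3, -1/15] . (a_Y, a_Z, a_W) = 1/15
  [-1/15, -2/15, 11/15] . (a_Y, a_Z, a_W) = 0

Solving yields:
  a_Y = 169/707
  a_Z = 185/707
  a_W = 7/101

Starting state is Y, so the absorption probability is a_Y = 169/707.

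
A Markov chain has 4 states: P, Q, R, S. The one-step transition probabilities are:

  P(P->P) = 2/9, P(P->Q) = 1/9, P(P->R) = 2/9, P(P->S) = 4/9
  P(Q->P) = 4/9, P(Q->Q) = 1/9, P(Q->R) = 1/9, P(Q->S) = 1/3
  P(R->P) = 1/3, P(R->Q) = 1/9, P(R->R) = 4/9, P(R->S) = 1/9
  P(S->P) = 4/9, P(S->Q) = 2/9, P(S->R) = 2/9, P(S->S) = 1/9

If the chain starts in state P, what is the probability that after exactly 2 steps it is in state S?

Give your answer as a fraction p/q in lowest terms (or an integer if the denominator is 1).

Computing P^2 by repeated multiplication:
P^1 =
  P: [2/9, 1/9, 2/9, 4/9]
  Q: [4/9, 1/9, 1/9, 1/3]
  R: [1/3, 1/9, 4/9, 1/9]
  S: [4/9, 2/9, 2/9, 1/9]
P^2 =
  P: [10/27, 13/81, 7/27, 17/81]
  Q: [1/3, 4/27, 19/81, 23/81]
  R: [26/81, 10/81, 25/81, 20/81]
  S: [26/81, 10/81, 20/81, 25/81]

(P^2)[P -> S] = 17/81

Answer: 17/81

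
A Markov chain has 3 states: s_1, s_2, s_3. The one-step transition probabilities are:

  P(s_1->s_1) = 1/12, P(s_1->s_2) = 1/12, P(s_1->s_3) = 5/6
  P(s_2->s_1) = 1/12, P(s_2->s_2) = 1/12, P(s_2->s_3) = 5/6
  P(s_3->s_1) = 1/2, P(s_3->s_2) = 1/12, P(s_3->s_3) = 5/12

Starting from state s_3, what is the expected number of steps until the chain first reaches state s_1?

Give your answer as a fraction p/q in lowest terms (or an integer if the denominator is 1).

Answer: 144/67

Derivation:
Let h_i = expected steps to first reach s_1 from state i.
Boundary: h_s_1 = 0.
First-step equations for the other states:
  h_s_2 = 1 + 1/12*h_s_1 + 1/12*h_s_2 + 5/6*h_s_3
  h_s_3 = 1 + 1/2*h_s_1 + 1/12*h_s_2 + 5/12*h_s_3

Substituting h_s_1 = 0 and rearranging gives the linear system (I - Q) h = 1:
  [11/12, -5/6] . (h_s_2, h_s_3) = 1
  [-1/12, 7/12] . (h_s_2, h_s_3) = 1

Solving yields:
  h_s_2 = 204/67
  h_s_3 = 144/67

Starting state is s_3, so the expected hitting time is h_s_3 = 144/67.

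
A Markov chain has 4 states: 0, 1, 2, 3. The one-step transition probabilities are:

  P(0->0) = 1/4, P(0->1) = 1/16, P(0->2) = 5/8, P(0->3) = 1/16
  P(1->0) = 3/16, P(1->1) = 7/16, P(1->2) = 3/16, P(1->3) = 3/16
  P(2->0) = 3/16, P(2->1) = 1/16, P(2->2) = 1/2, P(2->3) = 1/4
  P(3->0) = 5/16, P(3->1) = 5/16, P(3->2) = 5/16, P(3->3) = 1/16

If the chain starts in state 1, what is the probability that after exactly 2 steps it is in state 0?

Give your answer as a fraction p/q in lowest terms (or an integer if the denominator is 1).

Computing P^2 by repeated multiplication:
P^1 =
  0: [1/4, 1/16, 5/8, 1/16]
  1: [3/16, 7/16, 3/16, 3/16]
  2: [3/16, 1/16, 1/2, 1/4]
  3: [5/16, 5/16, 5/16, 1/16]
P^2 =
  0: [27/128, 13/128, 1/2, 3/16]
  1: [57/256, 35/128, 45/128, 39/256]
  2: [59/256, 19/128, 117/256, 21/128]
  3: [55/256, 25/128, 55/128, 41/256]

(P^2)[1 -> 0] = 57/256

Answer: 57/256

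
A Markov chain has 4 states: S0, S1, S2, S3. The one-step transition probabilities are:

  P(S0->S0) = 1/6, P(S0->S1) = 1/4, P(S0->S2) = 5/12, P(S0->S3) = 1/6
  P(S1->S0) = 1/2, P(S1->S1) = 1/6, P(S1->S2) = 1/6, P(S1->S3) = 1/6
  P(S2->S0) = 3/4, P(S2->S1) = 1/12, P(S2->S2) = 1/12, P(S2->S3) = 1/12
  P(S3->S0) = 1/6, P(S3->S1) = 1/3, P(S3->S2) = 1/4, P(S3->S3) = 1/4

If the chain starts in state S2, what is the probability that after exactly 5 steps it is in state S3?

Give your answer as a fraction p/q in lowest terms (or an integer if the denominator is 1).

Answer: 13043/82944

Derivation:
Computing P^5 by repeated multiplication:
P^1 =
  S0: [1/6, 1/4, 5/12, 1/6]
  S1: [1/2, 1/6, 1/6, 1/6]
  S2: [3/4, 1/12, 1/12, 1/12]
  S3: [1/6, 1/3, 1/4, 1/4]
P^2 =
  S0: [71/144, 25/144, 3/16, 7/48]
  S1: [23/72, 2/9, 7/24, 1/6]
  S2: [35/144, 17/72, 17/48, 1/6]
  S3: [61/144, 29/144, 5/24, 1/6]
P^3 =
  S0: [577/1728, 187/864, 55/192, 47/288]
  S1: [355/864, 85/432, 17/72, 5/32]
  S2: [781/1728, 5/27, 61/288, 29/192]
  S3: [307/864, 367/1728, 155/576, 47/288]
P^4 =
  S0: [8417/20736, 2051/10368, 829/3456, 1081/6912]
  S1: [959/2592, 2149/10368, 227/864, 553/3456]
  S2: [3649/10368, 4393/20736, 949/3456, 1117/6912]
  S3: [8179/20736, 4169/20736, 1705/6912, 1091/6912]
P^5 =
  S0: [46349/124416, 51401/248832, 677/2592, 13247/82944]
  S1: [3025/7776, 12583/62208, 10393/41472, 6557/41472]
  S2: [49451/124416, 24889/124416, 20341/82944, 13043/82944]
  S3: [93953/248832, 25541/124416, 21389/82944, 6605/41472]

(P^5)[S2 -> S3] = 13043/82944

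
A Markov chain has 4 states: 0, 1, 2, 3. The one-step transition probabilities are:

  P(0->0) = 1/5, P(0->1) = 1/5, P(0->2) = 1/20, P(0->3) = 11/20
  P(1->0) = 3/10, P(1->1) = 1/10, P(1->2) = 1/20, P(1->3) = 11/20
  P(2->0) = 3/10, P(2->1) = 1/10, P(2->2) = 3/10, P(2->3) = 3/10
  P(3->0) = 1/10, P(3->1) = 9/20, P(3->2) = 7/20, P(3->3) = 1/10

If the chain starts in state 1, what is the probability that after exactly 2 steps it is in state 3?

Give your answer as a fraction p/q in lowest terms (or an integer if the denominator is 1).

Answer: 29/100

Derivation:
Computing P^2 by repeated multiplication:
P^1 =
  0: [1/5, 1/5, 1/20, 11/20]
  1: [3/10, 1/10, 1/20, 11/20]
  2: [3/10, 1/10, 3/10, 3/10]
  3: [1/10, 9/20, 7/20, 1/10]
P^2 =
  0: [17/100, 5/16, 91/400, 29/100]
  1: [4/25, 129/400, 91/400, 29/100]
  2: [21/100, 47/200, 43/200, 17/50]
  3: [27/100, 29/200, 67/400, 167/400]

(P^2)[1 -> 3] = 29/100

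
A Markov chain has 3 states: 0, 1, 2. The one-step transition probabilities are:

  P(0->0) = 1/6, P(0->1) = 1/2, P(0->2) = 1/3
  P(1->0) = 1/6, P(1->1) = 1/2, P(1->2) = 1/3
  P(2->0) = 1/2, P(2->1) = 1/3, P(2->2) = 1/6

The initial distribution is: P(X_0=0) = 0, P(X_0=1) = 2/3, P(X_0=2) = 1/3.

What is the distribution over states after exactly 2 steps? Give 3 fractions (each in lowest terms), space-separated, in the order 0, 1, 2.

Answer: 7/27 49/108 31/108

Derivation:
Propagating the distribution step by step (d_{t+1} = d_t * P):
d_0 = (0=0, 1=2/3, 2=1/3)
  d_1[0] = 0*1/6 + 2/3*1/6 + 1/3*1/2 = 5/18
  d_1[1] = 0*1/2 + 2/3*1/2 + 1/3*1/3 = 4/9
  d_1[2] = 0*1/3 + 2/3*1/3 + 1/3*1/6 = 5/18
d_1 = (0=5/18, 1=4/9, 2=5/18)
  d_2[0] = 5/18*1/6 + 4/9*1/6 + 5/18*1/2 = 7/27
  d_2[1] = 5/18*1/2 + 4/9*1/2 + 5/18*1/3 = 49/108
  d_2[2] = 5/18*1/3 + 4/9*1/3 + 5/18*1/6 = 31/108
d_2 = (0=7/27, 1=49/108, 2=31/108)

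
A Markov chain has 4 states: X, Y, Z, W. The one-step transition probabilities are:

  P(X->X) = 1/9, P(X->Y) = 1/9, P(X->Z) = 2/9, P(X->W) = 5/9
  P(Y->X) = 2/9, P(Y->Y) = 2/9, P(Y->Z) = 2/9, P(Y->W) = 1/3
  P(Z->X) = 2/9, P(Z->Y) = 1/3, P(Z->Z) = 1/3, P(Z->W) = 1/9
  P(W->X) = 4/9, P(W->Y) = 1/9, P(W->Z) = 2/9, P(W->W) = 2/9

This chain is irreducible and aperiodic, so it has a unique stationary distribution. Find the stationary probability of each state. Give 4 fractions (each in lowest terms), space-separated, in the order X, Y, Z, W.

The stationary distribution satisfies pi = pi * P, i.e.:
  pi_X = 1/9*pi_X + 2/9*pi_Y + 2/9*pi_Z + 4/9*pi_W
  pi_Y = 1/9*pi_X + 2/9*pi_Y + 1/3*pi_Z + 1/9*pi_W
  pi_Z = 2/9*pi_X + 2/9*pi_Y + 1/3*pi_Z + 2/9*pi_W
  pi_W = 5/9*pi_X + 1/3*pi_Y + 1/9*pi_Z + 2/9*pi_W
with normalization: pi_X + pi_Y + pi_Z + pi_W = 1.

Using the first 3 balance equations plus normalization, the linear system A*pi = b is:
  [-8/9, 2/9, 2/9, 4/9] . pi = 0
  [1/9, -7/9, 1/3, 1/9] . pi = 0
  [2/9, 2/9, -2/3, 2/9] . pi = 0
  [1, 1, 1, 1] . pi = 1

Solving yields:
  pi_X = 25/96
  pi_Y = 3/16
  pi_Z = 1/4
  pi_W = 29/96

Verification (pi * P):
  25/96*1/9 + 3/16*2/9 + 1/4*2/9 + 29/96*4/9 = 25/96 = pi_X  (ok)
  25/96*1/9 + 3/16*2/9 + 1/4*1/3 + 29/96*1/9 = 3/16 = pi_Y  (ok)
  25/96*2/9 + 3/16*2/9 + 1/4*1/3 + 29/96*2/9 = 1/4 = pi_Z  (ok)
  25/96*5/9 + 3/16*1/3 + 1/4*1/9 + 29/96*2/9 = 29/96 = pi_W  (ok)

Answer: 25/96 3/16 1/4 29/96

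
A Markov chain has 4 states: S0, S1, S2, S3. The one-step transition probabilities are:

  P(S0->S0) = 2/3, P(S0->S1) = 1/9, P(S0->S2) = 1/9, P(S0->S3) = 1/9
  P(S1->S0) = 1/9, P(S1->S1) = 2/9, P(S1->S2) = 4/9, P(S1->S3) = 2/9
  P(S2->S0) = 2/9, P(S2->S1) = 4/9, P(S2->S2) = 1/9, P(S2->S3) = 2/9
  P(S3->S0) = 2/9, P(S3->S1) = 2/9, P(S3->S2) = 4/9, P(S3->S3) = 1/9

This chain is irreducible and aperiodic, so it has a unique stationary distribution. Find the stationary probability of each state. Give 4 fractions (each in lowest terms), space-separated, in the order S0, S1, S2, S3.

Answer: 92/261 62/261 64/261 43/261

Derivation:
The stationary distribution satisfies pi = pi * P, i.e.:
  pi_S0 = 2/3*pi_S0 + 1/9*pi_S1 + 2/9*pi_S2 + 2/9*pi_S3
  pi_S1 = 1/9*pi_S0 + 2/9*pi_S1 + 4/9*pi_S2 + 2/9*pi_S3
  pi_S2 = 1/9*pi_S0 + 4/9*pi_S1 + 1/9*pi_S2 + 4/9*pi_S3
  pi_S3 = 1/9*pi_S0 + 2/9*pi_S1 + 2/9*pi_S2 + 1/9*pi_S3
with normalization: pi_S0 + pi_S1 + pi_S2 + pi_S3 = 1.

Using the first 3 balance equations plus normalization, the linear system A*pi = b is:
  [-1/3, 1/9, 2/9, 2/9] . pi = 0
  [1/9, -7/9, 4/9, 2/9] . pi = 0
  [1/9, 4/9, -8/9, 4/9] . pi = 0
  [1, 1, 1, 1] . pi = 1

Solving yields:
  pi_S0 = 92/261
  pi_S1 = 62/261
  pi_S2 = 64/261
  pi_S3 = 43/261

Verification (pi * P):
  92/261*2/3 + 62/261*1/9 + 64/261*2/9 + 43/261*2/9 = 92/261 = pi_S0  (ok)
  92/261*1/9 + 62/261*2/9 + 64/261*4/9 + 43/261*2/9 = 62/261 = pi_S1  (ok)
  92/261*1/9 + 62/261*4/9 + 64/261*1/9 + 43/261*4/9 = 64/261 = pi_S2  (ok)
  92/261*1/9 + 62/261*2/9 + 64/261*2/9 + 43/261*1/9 = 43/261 = pi_S3  (ok)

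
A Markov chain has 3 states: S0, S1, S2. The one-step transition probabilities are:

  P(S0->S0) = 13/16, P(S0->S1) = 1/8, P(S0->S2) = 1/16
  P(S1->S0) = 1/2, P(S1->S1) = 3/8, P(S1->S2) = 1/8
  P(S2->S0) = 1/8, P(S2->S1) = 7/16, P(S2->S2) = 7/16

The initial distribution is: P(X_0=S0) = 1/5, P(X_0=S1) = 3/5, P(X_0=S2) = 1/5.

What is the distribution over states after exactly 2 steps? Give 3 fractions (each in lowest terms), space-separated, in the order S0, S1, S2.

Propagating the distribution step by step (d_{t+1} = d_t * P):
d_0 = (S0=1/5, S1=3/5, S2=1/5)
  d_1[S0] = 1/5*13/16 + 3/5*1/2 + 1/5*1/8 = 39/80
  d_1[S1] = 1/5*1/8 + 3/5*3/8 + 1/5*7/16 = 27/80
  d_1[S2] = 1/5*1/16 + 3/5*1/8 + 1/5*7/16 = 7/40
d_1 = (S0=39/80, S1=27/80, S2=7/40)
  d_2[S0] = 39/80*13/16 + 27/80*1/2 + 7/40*1/8 = 751/1280
  d_2[S1] = 39/80*1/8 + 27/80*3/8 + 7/40*7/16 = 169/640
  d_2[S2] = 39/80*1/16 + 27/80*1/8 + 7/40*7/16 = 191/1280
d_2 = (S0=751/1280, S1=169/640, S2=191/1280)

Answer: 751/1280 169/640 191/1280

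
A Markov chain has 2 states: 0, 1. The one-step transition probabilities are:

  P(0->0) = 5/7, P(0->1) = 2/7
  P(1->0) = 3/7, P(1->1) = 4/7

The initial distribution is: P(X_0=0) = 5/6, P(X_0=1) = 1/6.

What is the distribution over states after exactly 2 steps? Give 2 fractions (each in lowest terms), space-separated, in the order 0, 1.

Propagating the distribution step by step (d_{t+1} = d_t * P):
d_0 = (0=5/6, 1=1/6)
  d_1[0] = 5/6*5/7 + 1/6*3/7 = 2/3
  d_1[1] = 5/6*2/7 + 1/6*4/7 = 1/3
d_1 = (0=2/3, 1=1/3)
  d_2[0] = 2/3*5/7 + 1/3*3/7 = 13/21
  d_2[1] = 2/3*2/7 + 1/3*4/7 = 8/21
d_2 = (0=13/21, 1=8/21)

Answer: 13/21 8/21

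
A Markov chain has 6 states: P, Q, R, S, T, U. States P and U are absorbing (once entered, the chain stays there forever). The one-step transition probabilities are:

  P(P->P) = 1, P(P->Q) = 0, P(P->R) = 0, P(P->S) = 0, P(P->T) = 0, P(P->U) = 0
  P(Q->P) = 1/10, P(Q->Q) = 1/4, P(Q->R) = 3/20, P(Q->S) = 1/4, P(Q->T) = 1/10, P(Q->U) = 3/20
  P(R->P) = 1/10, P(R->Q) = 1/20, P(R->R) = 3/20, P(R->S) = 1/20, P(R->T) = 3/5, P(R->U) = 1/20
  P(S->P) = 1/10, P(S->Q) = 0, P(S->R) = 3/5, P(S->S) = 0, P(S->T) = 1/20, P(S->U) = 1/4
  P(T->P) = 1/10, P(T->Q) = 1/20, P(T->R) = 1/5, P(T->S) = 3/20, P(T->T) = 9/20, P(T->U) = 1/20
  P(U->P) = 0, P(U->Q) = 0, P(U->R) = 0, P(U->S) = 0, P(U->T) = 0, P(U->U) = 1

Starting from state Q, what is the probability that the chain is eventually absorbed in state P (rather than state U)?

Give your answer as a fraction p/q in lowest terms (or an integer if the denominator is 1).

Answer: 3427/7167

Derivation:
Let a_i = P(absorbed in P | start in state i).
Boundary conditions: a_P = 1, a_U = 0.
For each transient state i, a_i = sum_j P(i->j) * a_j:
  a_Q = 1/10*a_P + 1/4*a_Q + 3/20*a_R + 1/4*a_S + 1/10*a_T + 3/20*a_U
  a_R = 1/10*a_P + 1/20*a_Q + 3/20*a_R + 1/20*a_S + 3/5*a_T + 1/20*a_U
  a_S = 1/10*a_P + 0*a_Q + 3/5*a_R + 0*a_S + 1/20*a_T + 1/4*a_U
  a_T = 1/10*a_P + 1/20*a_Q + 1/5*a_R + 3/20*a_S + 9/20*a_T + 1/20*a_U

Substituting a_P = 1 and a_U = 0, rearrange to (I - Q) a = r where r[i] = P(i -> P):
  [3/4, -3/20, -1/4, -1/10] . (a_Q, a_R, a_S, a_T) = 1/10
  [-1/20, 17/20, -1/20, -3/5] . (a_Q, a_R, a_S, a_T) = 1/10
  [0, -3/5, 1, -1/20] . (a_Q, a_R, a_S, a_T) = 1/10
  [-1/20, -1/5, -3/20, 11/20] . (a_Q, a_R, a_S, a_T) = 1/10

Solving yields:
  a_Q = 3427/7167
  a_R = 4076/7167
  a_S = 1121/2389
  a_T = 1338/2389

Starting state is Q, so the absorption probability is a_Q = 3427/7167.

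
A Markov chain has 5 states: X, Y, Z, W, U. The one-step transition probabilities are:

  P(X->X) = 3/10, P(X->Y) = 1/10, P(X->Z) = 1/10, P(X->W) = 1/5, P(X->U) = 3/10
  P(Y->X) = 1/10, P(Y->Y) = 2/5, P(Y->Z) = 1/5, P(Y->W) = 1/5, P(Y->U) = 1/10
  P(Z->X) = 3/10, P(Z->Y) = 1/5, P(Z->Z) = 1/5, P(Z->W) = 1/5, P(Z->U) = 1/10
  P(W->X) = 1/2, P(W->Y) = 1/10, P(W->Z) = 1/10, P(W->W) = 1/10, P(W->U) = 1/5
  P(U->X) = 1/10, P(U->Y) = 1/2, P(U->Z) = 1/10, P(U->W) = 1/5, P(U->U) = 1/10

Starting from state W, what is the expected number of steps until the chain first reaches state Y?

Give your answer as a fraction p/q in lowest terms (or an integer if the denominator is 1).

Let h_i = expected steps to first reach Y from state i.
Boundary: h_Y = 0.
First-step equations for the other states:
  h_X = 1 + 3/10*h_X + 1/10*h_Y + 1/10*h_Z + 1/5*h_W + 3/10*h_U
  h_Z = 1 + 3/10*h_X + 1/5*h_Y + 1/5*h_Z + 1/5*h_W + 1/10*h_U
  h_W = 1 + 1/2*h_X + 1/10*h_Y + 1/10*h_Z + 1/10*h_W + 1/5*h_U
  h_U = 1 + 1/10*h_X + 1/2*h_Y + 1/10*h_Z + 1/5*h_W + 1/10*h_U

Substituting h_Y = 0 and rearranging gives the linear system (I - Q) h = 1:
  [7/10, -1/10, -1/5, -3/10] . (h_X, h_Z, h_W, h_U) = 1
  [-3/10, 4/5, -1/5, -1/10] . (h_X, h_Z, h_W, h_U) = 1
  [-1/2, -1/10, 9/10, -1/5] . (h_X, h_Z, h_W, h_U) = 1
  [-1/10, -1/10, -1/5, 9/10] . (h_X, h_Z, h_W, h_U) = 1

Solving yields:
  h_X = 2970/587
  h_Z = 2860/587
  h_W = 3060/587
  h_U = 1980/587

Starting state is W, so the expected hitting time is h_W = 3060/587.

Answer: 3060/587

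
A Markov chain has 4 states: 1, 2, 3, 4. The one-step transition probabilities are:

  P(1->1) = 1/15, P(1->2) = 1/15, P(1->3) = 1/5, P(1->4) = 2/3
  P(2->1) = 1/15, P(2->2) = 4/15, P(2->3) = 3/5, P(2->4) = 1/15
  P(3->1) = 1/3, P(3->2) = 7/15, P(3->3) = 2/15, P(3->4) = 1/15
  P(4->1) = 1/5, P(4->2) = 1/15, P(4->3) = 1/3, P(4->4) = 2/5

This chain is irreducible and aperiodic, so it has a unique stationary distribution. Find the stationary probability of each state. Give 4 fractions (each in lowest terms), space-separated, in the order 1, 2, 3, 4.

Answer: 76/411 98/411 85/274 73/274

Derivation:
The stationary distribution satisfies pi = pi * P, i.e.:
  pi_1 = 1/15*pi_1 + 1/15*pi_2 + 1/3*pi_3 + 1/5*pi_4
  pi_2 = 1/15*pi_1 + 4/15*pi_2 + 7/15*pi_3 + 1/15*pi_4
  pi_3 = 1/5*pi_1 + 3/5*pi_2 + 2/15*pi_3 + 1/3*pi_4
  pi_4 = 2/3*pi_1 + 1/15*pi_2 + 1/15*pi_3 + 2/5*pi_4
with normalization: pi_1 + pi_2 + pi_3 + pi_4 = 1.

Using the first 3 balance equations plus normalization, the linear system A*pi = b is:
  [-14/15, 1/15, 1/3, 1/5] . pi = 0
  [1/15, -11/15, 7/15, 1/15] . pi = 0
  [1/5, 3/5, -13/15, 1/3] . pi = 0
  [1, 1, 1, 1] . pi = 1

Solving yields:
  pi_1 = 76/411
  pi_2 = 98/411
  pi_3 = 85/274
  pi_4 = 73/274

Verification (pi * P):
  76/411*1/15 + 98/411*1/15 + 85/274*1/3 + 73/274*1/5 = 76/411 = pi_1  (ok)
  76/411*1/15 + 98/411*4/15 + 85/274*7/15 + 73/274*1/15 = 98/411 = pi_2  (ok)
  76/411*1/5 + 98/411*3/5 + 85/274*2/15 + 73/274*1/3 = 85/274 = pi_3  (ok)
  76/411*2/3 + 98/411*1/15 + 85/274*1/15 + 73/274*2/5 = 73/274 = pi_4  (ok)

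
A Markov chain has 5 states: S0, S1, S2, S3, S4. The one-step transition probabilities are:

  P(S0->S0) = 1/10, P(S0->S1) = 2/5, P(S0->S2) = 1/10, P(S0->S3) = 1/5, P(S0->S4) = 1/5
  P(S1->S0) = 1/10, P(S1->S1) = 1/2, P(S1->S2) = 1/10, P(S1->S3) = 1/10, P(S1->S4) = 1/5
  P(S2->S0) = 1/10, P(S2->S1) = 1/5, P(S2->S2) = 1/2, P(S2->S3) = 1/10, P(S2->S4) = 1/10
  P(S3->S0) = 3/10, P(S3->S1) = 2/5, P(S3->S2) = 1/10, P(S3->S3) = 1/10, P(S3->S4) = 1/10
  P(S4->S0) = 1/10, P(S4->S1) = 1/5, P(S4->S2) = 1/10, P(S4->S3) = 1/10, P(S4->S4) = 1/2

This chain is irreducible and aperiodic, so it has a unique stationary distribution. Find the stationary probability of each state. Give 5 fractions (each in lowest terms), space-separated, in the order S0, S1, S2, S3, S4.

Answer: 6/49 121/343 1/6 11/98 253/1029

Derivation:
The stationary distribution satisfies pi = pi * P, i.e.:
  pi_S0 = 1/10*pi_S0 + 1/10*pi_S1 + 1/10*pi_S2 + 3/10*pi_S3 + 1/10*pi_S4
  pi_S1 = 2/5*pi_S0 + 1/2*pi_S1 + 1/5*pi_S2 + 2/5*pi_S3 + 1/5*pi_S4
  pi_S2 = 1/10*pi_S0 + 1/10*pi_S1 + 1/2*pi_S2 + 1/10*pi_S3 + 1/10*pi_S4
  pi_S3 = 1/5*pi_S0 + 1/10*pi_S1 + 1/10*pi_S2 + 1/10*pi_S3 + 1/10*pi_S4
  pi_S4 = 1/5*pi_S0 + 1/5*pi_S1 + 1/10*pi_S2 + 1/10*pi_S3 + 1/2*pi_S4
with normalization: pi_S0 + pi_S1 + pi_S2 + pi_S3 + pi_S4 = 1.

Using the first 4 balance equations plus normalization, the linear system A*pi = b is:
  [-9/10, 1/10, 1/10, 3/10, 1/10] . pi = 0
  [2/5, -1/2, 1/5, 2/5, 1/5] . pi = 0
  [1/10, 1/10, -1/2, 1/10, 1/10] . pi = 0
  [1/5, 1/10, 1/10, -9/10, 1/10] . pi = 0
  [1, 1, 1, 1, 1] . pi = 1

Solving yields:
  pi_S0 = 6/49
  pi_S1 = 121/343
  pi_S2 = 1/6
  pi_S3 = 11/98
  pi_S4 = 253/1029

Verification (pi * P):
  6/49*1/10 + 121/343*1/10 + 1/6*1/10 + 11/98*3/10 + 253/1029*1/10 = 6/49 = pi_S0  (ok)
  6/49*2/5 + 121/343*1/2 + 1/6*1/5 + 11/98*2/5 + 253/1029*1/5 = 121/343 = pi_S1  (ok)
  6/49*1/10 + 121/343*1/10 + 1/6*1/2 + 11/98*1/10 + 253/1029*1/10 = 1/6 = pi_S2  (ok)
  6/49*1/5 + 121/343*1/10 + 1/6*1/10 + 11/98*1/10 + 253/1029*1/10 = 11/98 = pi_S3  (ok)
  6/49*1/5 + 121/343*1/5 + 1/6*1/10 + 11/98*1/10 + 253/1029*1/2 = 253/1029 = pi_S4  (ok)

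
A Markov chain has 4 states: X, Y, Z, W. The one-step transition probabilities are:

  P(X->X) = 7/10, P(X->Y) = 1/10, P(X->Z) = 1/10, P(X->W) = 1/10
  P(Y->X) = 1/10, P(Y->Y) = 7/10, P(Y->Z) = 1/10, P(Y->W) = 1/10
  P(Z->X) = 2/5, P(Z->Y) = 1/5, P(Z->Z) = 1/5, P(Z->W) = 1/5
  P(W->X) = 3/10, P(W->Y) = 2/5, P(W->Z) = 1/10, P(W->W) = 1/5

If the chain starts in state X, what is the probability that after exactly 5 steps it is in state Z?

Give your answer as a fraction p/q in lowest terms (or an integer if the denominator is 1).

Computing P^5 by repeated multiplication:
P^1 =
  X: [7/10, 1/10, 1/10, 1/10]
  Y: [1/10, 7/10, 1/10, 1/10]
  Z: [2/5, 1/5, 1/5, 1/5]
  W: [3/10, 2/5, 1/10, 1/5]
P^2 =
  X: [57/100, 1/5, 11/100, 3/25]
  Y: [21/100, 14/25, 11/100, 3/25]
  Z: [11/25, 3/10, 3/25, 7/50]
  W: [7/20, 41/100, 11/100, 13/100]
P^3 =
  X: [499/1000, 267/1000, 111/1000, 123/1000]
  Y: [283/1000, 483/1000, 111/1000, 123/1000]
  Z: [107/250, 167/500, 14/125, 63/500]
  W: [369/1000, 99/250, 111/1000, 31/250]
P^4 =
  X: [4573/10000, 1541/5000, 1111/10000, 617/5000]
  Y: [3277/10000, 2189/5000, 1111/10000, 617/5000]
  Z: [1039/2500, 1747/5000, 139/1250, 619/5000]
  W: [759/2000, 3859/10000, 1111/10000, 247/2000]
P^5 =
  X: [43239/100000, 6661/20000, 11111/100000, 2469/20000]
  Y: [35463/100000, 41081/100000, 11111/100000, 2469/20000]
  Z: [10187/25000, 3579/10000, 1389/12500, 247/2000]
  W: [38573/100000, 3797/10000, 11111/100000, 6173/50000]

(P^5)[X -> Z] = 11111/100000

Answer: 11111/100000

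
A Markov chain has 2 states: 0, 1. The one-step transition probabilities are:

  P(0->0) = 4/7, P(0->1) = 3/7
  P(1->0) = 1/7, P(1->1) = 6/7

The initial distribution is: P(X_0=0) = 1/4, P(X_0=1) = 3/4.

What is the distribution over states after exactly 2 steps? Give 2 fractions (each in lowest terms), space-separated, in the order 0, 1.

Propagating the distribution step by step (d_{t+1} = d_t * P):
d_0 = (0=1/4, 1=3/4)
  d_1[0] = 1/4*4/7 + 3/4*1/7 = 1/4
  d_1[1] = 1/4*3/7 + 3/4*6/7 = 3/4
d_1 = (0=1/4, 1=3/4)
  d_2[0] = 1/4*4/7 + 3/4*1/7 = 1/4
  d_2[1] = 1/4*3/7 + 3/4*6/7 = 3/4
d_2 = (0=1/4, 1=3/4)

Answer: 1/4 3/4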